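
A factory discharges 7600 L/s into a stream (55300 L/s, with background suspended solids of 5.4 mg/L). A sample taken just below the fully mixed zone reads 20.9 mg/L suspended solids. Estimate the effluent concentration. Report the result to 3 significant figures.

Mass balance: 55300·5.400 + 7600·Cₑ = 62900·20.90
→ Cₑ = (62900·20.90 − 55300·5.400) / 7600 = 133.7 mg/L.

134 mg/L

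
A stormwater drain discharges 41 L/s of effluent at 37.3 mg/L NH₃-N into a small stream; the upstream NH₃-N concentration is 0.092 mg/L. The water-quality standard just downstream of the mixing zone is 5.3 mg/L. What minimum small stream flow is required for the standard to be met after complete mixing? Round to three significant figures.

252 L/s

Set C_mix = 5.3: (Q·0.09200 + 41.00·37.30) / (Q + 41.00) = 5.3
→ Q = 41.00·(37.30 − 5.3)/(5.3 − 0.09200) = 251.9 L/s.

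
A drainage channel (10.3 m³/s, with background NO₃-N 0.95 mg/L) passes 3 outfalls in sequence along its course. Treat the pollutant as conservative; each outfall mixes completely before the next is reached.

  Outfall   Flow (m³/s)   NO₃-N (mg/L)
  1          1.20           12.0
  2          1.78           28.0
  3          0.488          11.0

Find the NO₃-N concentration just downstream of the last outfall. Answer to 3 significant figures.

Below outfall 1: Q → 11.50 m³/s, C = (10.30·0.9500 + 1.200·12.00)/11.50 = 2.103 mg/L.
Below outfall 2: Q → 13.28 m³/s, C = (11.50·2.103 + 1.780·28.00)/13.28 = 5.574 mg/L.
Below outfall 3: Q → 13.77 m³/s, C = (13.28·5.574 + 0.4880·11.00)/13.77 = 5.766 mg/L.

5.77 mg/L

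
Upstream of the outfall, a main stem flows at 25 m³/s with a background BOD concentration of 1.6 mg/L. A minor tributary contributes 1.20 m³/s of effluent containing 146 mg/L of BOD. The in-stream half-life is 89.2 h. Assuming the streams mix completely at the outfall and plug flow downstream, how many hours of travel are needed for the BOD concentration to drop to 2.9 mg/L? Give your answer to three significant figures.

134 h

Conservation of mass: C = (25.00·1.600 + 1.200·146.0) / 26.20 = 215.2/26.20 = 8.214 mg/L.
Half-life 89.2 h → k = ln 2 / 89.2 = 0.007771 h⁻¹ = 0.1865 d⁻¹.
8.214·exp(−k·t) = 2.9 → t = ln(8.214/2.9)/k = 482300 s = 134.0 h.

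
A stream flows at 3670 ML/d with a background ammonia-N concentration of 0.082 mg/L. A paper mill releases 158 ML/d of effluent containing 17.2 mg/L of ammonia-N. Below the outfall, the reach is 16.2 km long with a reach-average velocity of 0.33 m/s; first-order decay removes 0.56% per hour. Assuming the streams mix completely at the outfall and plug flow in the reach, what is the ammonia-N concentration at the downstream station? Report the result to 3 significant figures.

0.730 mg/L

Conservation of mass: C = (3670·0.08200 + 158.0·17.20) / 3828 = 3019/3828 = 0.7885 mg/L.
Travel time t = 16.2·1000 / 0.33 = 49090 s = 13.64 h.
0.56%/h lost → k = −ln(1 − 0.0056) = 0.005616 h⁻¹.
First-order decay: C = 0.7885·exp(−k·t) = 0.7885·0.9263 = 0.7304 mg/L.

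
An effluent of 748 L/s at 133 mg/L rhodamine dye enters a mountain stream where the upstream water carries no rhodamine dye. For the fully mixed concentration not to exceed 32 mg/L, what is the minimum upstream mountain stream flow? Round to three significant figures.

Set C_mix = 32: (Q·0 + 748.0·133.0) / (Q + 748.0) = 32
→ Q = 748.0·(133.0 − 32)/(32 − 0) = 2361 L/s.

2360 L/s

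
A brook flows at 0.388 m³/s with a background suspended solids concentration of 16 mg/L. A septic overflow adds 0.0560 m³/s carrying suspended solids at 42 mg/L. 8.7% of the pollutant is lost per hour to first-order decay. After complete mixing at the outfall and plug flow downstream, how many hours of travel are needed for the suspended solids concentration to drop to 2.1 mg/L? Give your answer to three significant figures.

24.4 h

After mixing, C = (0.3880·16.00 + 0.05600·42.00) / 0.4440 = 8.560/0.4440 = 19.28 mg/L.
8.7%/h lost → k = −ln(1 − 0.087) = 0.09102 h⁻¹.
19.28·exp(−k·t) = 2.1 → t = ln(19.28/2.1)/k = 87690 s = 24.36 h.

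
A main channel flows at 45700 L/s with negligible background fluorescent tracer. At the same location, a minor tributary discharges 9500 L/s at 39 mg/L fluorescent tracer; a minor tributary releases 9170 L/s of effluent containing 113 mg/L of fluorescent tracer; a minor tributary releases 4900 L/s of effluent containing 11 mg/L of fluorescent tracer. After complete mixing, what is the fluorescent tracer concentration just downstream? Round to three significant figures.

21.1 mg/L

After mixing, C = (45700·0 + 9500·39.00 + 9170·113.0 + 4900·11.00) / 69270 = 1461000/69270 = 21.09 mg/L.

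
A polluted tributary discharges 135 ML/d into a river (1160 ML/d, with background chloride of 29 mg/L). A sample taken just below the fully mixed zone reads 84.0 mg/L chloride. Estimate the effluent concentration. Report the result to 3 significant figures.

557 mg/L

Mass balance: 1160·29.00 + 135.0·Cₑ = 1295·84.00
→ Cₑ = (1295·84.00 − 1160·29.00) / 135.0 = 556.6 mg/L.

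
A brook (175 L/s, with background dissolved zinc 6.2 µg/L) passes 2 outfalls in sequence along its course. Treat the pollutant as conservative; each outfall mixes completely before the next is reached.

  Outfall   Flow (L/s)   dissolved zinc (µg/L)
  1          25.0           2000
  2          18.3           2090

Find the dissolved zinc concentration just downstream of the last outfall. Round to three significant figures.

Outfall 1: combined Q = 200.0 L/s; C = (175.0·6.200 + 25.00·2000)/200.0 = 255.4 µg/L.
Outfall 2: combined Q = 218.3 L/s; C = (200.0·255.4 + 18.30·2090)/218.3 = 409.2 µg/L.

409 µg/L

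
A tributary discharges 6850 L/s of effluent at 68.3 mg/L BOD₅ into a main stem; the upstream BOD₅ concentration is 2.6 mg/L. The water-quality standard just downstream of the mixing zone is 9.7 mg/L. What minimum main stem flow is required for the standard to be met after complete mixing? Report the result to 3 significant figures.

56500 L/s

Set C_mix = 9.7: (Q·2.600 + 6850·68.30) / (Q + 6850) = 9.7
→ Q = 6850·(68.30 − 9.7)/(9.7 − 2.600) = 56540 L/s.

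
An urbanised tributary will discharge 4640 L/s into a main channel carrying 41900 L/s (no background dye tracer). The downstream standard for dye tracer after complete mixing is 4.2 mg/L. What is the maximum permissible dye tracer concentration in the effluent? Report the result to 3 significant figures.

42.1 mg/L

At the limit, (Qr·Cr + Qe·Cₑ)/(Qr + Qe) = 4.2:
Cₑ = (46540·4.2 − 41900·0) / 4640 = 42.13 mg/L.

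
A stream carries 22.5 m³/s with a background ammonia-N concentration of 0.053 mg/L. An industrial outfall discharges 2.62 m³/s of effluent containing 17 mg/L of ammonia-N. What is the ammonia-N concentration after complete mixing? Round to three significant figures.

1.82 mg/L

Conservation of mass: C = (22.50·0.05300 + 2.620·17.00) / 25.12 = 45.73/25.12 = 1.821 mg/L.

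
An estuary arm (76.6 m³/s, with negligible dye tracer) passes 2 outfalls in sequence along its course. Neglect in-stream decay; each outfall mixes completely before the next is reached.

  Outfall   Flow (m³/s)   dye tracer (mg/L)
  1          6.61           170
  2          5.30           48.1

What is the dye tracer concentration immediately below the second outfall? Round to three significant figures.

15.6 mg/L

Below outfall 1: Q → 83.21 m³/s, C = (76.60·0 + 6.610·170.0)/83.21 = 13.50 mg/L.
Below outfall 2: Q → 88.51 m³/s, C = (83.21·13.50 + 5.300·48.10)/88.51 = 15.58 mg/L.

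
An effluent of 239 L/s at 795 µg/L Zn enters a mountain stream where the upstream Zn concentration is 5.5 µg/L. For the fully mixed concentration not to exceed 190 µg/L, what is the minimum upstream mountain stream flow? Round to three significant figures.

Set C_mix = 190: (Q·5.500 + 239.0·795.0) / (Q + 239.0) = 190
→ Q = 239.0·(795.0 − 190)/(190 − 5.500) = 783.7 L/s.

784 L/s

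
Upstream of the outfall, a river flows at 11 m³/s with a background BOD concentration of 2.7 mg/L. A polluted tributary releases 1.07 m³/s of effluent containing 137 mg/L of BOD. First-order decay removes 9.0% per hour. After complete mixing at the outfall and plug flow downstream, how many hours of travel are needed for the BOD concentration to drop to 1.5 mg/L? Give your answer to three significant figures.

Mass balance: C = (11.00·2.700 + 1.070·137.0) / 12.07 = 176.3/12.07 = 14.61 mg/L.
9.0%/h lost → k = −ln(1 − 0.09) = 0.09431 h⁻¹.
14.61·exp(−k·t) = 1.5 → t = ln(14.61/1.5)/k = 86880 s = 24.13 h.

24.1 h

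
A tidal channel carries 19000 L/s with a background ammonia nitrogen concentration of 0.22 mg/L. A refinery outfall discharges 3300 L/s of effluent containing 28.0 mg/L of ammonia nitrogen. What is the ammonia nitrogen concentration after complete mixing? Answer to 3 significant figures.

After mixing, C = (19000·0.2200 + 3300·28.00) / 22300 = 96580/22300 = 4.331 mg/L.

4.33 mg/L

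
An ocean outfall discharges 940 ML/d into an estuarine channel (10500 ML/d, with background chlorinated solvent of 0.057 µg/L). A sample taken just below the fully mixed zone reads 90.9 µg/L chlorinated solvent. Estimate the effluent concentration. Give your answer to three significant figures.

1110 µg/L

Mass balance: 10500·0.05700 + 940.0·Cₑ = 11440·90.90
→ Cₑ = (11440·90.90 − 10500·0.05700) / 940.0 = 1106 µg/L.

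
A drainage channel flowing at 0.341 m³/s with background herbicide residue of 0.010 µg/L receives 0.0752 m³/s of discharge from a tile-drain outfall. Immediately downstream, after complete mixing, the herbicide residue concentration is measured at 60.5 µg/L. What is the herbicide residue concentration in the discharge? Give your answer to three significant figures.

335 µg/L

Mass balance: 0.3410·0.01000 + 0.07520·Cₑ = 0.4162·60.50
→ Cₑ = (0.4162·60.50 − 0.3410·0.01000) / 0.07520 = 334.8 µg/L.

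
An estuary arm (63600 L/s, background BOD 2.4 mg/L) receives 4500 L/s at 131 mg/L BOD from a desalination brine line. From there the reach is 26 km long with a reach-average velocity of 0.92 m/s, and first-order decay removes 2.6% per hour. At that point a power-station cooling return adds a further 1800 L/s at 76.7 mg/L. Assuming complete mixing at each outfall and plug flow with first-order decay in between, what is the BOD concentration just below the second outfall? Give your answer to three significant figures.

10.6 mg/L

Mixed concentration C = ΣQC/ΣQ = (63600·2.400 + 4500·131.0) / 68100 = 742100/68100 = 10.90 mg/L; combined flow 68100 L/s.
Travel time t = 26·1000 / 0.92 = 28260 s = 7.850 h.
2.6%/h lost → k = −ln(1 − 0.026) = 0.02634 h⁻¹.
Applying C = C₀e^(−kt): 10.90 × 0.8132 = 8.862 mg/L.
Second outfall: C = (68100·8.862 + 1800·76.70)/69900 = 10.61 mg/L.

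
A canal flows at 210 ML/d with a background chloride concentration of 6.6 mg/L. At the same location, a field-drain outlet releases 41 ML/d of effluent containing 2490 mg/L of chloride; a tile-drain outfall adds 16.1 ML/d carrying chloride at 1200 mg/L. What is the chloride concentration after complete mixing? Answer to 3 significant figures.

Flow-weighted average: C = (210.0·6.600 + 41.00·2490 + 16.10·1200) / 267.1 = 122800/267.1 = 459.7 mg/L.

460 mg/L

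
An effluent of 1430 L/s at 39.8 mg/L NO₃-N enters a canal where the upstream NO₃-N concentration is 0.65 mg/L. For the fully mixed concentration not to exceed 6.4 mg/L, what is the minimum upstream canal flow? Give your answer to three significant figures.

Set C_mix = 6.4: (Q·0.6500 + 1430·39.80) / (Q + 1430) = 6.4
→ Q = 1430·(39.80 − 6.4)/(6.4 − 0.6500) = 8306 L/s.

8310 L/s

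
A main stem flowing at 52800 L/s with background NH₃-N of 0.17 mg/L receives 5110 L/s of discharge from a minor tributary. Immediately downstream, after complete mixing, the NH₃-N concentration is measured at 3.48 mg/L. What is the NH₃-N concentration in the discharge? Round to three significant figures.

Mass balance: 52800·0.1700 + 5110·Cₑ = 57910·3.480
→ Cₑ = (57910·3.480 − 52800·0.1700) / 5110 = 37.68 mg/L.

37.7 mg/L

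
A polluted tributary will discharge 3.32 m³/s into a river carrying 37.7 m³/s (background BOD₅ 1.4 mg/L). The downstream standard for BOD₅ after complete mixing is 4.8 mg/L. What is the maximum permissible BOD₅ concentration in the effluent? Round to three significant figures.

At the limit, (Qr·Cr + Qe·Cₑ)/(Qr + Qe) = 4.8:
Cₑ = (41.02·4.8 − 37.70·1.400) / 3.320 = 43.41 mg/L.

43.4 mg/L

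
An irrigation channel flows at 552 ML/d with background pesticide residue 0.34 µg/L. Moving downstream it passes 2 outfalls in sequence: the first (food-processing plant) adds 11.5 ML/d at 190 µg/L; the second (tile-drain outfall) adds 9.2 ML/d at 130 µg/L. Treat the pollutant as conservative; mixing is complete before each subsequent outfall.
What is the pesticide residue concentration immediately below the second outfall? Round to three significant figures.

After outfall 1: Q = 552.0 + 11.50 = 563.5 ML/d; C = (552.0·0.3400 + 11.50·190.0)/563.5 = 4.211 µg/L.
After outfall 2: Q = 563.5 + 9.200 = 572.7 ML/d; C = (563.5·4.211 + 9.200·130.0)/572.7 = 6.231 µg/L.

6.23 µg/L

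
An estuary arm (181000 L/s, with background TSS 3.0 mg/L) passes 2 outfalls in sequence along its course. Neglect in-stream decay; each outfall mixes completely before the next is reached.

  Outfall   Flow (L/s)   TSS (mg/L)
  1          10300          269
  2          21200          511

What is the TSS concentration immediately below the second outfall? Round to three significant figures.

66.6 mg/L

After outfall 1: Q = 181000 + 10300 = 191300 L/s; C = (181000·3.000 + 10300·269.0)/191300 = 17.32 mg/L.
After outfall 2: Q = 191300 + 21200 = 212500 L/s; C = (191300·17.32 + 21200·511.0)/212500 = 66.57 mg/L.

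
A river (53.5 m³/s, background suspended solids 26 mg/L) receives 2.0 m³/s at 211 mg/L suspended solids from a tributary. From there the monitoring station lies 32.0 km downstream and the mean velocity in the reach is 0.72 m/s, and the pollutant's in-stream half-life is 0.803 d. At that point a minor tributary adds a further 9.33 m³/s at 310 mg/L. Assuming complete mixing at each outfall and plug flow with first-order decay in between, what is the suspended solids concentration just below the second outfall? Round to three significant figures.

Mass balance: C = (53.50·26.00 + 2.000·211.0) / 55.50 = 1813/55.50 = 32.67 mg/L; combined flow 55.50 m³/s.
Travel time t = 32.0·1000 / 0.72 = 44440 s = 12.35 h.
Half-life 0.803 d → k = ln 2 / 0.803 = 0.8632 d⁻¹.
After decay, C = 32.67 × e^(−kt) = 32.67 × 0.6414 = 20.95 mg/L.
Second outfall: C = (55.50·20.95 + 9.330·310.0)/64.83 = 62.55 mg/L.

62.6 mg/L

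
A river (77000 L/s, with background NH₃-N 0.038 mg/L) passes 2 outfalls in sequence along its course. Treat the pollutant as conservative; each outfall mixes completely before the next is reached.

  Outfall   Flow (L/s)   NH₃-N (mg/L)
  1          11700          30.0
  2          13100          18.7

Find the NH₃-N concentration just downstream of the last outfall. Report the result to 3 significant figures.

Below outfall 1: Q → 88700 L/s, C = (77000·0.03800 + 11700·30.00)/88700 = 3.990 mg/L.
Below outfall 2: Q → 101800 L/s, C = (88700·3.990 + 13100·18.70)/101800 = 5.883 mg/L.

5.88 mg/L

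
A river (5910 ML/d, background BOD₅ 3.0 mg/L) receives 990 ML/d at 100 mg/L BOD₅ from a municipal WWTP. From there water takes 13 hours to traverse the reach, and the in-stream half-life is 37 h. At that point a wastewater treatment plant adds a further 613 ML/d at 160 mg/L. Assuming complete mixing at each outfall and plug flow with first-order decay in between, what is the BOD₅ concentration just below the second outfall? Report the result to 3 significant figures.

Mass balance: C = (5910·3.000 + 990.0·100.0) / 6900 = 116700/6900 = 16.92 mg/L; combined flow 6900 ML/d.
Half-life 37 h → k = ln 2 / 37 = 0.01873 h⁻¹ = 0.4496 d⁻¹.
Decay over the reach: 16.92·exp(−kt) = 16.92·0.7838 = 13.26 mg/L.
Second outfall: C = (6900·13.26 + 613.0·160.0)/7513 = 25.23 mg/L.

25.2 mg/L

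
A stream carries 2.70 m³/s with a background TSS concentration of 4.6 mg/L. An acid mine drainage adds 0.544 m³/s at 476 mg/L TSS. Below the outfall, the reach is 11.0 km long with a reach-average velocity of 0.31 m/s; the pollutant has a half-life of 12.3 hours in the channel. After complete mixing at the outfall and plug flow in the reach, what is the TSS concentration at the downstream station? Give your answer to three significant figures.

Conservation of mass: C = (2.700·4.600 + 0.5440·476.0) / 3.244 = 271.4/3.244 = 83.65 mg/L.
Travel time t = 11.0·1000 / 0.31 = 35480 s = 9.857 h.
Half-life 12.3 h → k = ln 2 / 12.3 = 0.05635 h⁻¹ = 1.352 d⁻¹.
Decay over the reach: 83.65·exp(−kt) = 83.65·0.5738 = 48.00 mg/L.

48.0 mg/L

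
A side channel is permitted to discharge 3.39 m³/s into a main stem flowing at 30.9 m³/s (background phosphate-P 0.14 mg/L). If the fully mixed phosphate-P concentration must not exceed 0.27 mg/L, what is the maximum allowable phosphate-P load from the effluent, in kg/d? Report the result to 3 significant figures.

426 kg/d

Mass balance at the limit: 30.90·0.1400 + 3.390·Cₑ = 34.29·0.27 → Cₑ = 1.455 mg/L.
Load = 3.390 m³/s × 1.455 g/m³ × 86 400 s/d = 426.2 kg/d.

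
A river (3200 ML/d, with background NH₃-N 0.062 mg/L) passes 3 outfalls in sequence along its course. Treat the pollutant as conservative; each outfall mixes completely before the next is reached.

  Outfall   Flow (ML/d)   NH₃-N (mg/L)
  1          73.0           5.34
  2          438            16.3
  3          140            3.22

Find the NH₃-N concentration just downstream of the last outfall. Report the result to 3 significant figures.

2.12 mg/L

After outfall 1: Q = 3200 + 73.00 = 3273 ML/d; C = (3200·0.06200 + 73.00·5.340)/3273 = 0.1797 mg/L.
After outfall 2: Q = 3273 + 438.0 = 3711 ML/d; C = (3273·0.1797 + 438.0·16.30)/3711 = 2.082 mg/L.
After outfall 3: Q = 3711 + 140.0 = 3851 ML/d; C = (3711·2.082 + 140.0·3.220)/3851 = 2.124 mg/L.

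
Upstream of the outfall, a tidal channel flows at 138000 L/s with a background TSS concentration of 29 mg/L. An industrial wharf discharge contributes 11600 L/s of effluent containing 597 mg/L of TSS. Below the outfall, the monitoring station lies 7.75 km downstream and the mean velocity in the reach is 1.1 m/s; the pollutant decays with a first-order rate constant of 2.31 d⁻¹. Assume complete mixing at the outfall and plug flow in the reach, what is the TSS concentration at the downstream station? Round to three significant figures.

60.5 mg/L

After mixing, C = (138000·29.00 + 11600·597.0) / 149600 = 10930000/149600 = 73.04 mg/L.
Travel time t = 7.75·1000 / 1.1 = 7045 s = 1.957 h.
Decay over the reach: 73.04·exp(−kt) = 73.04·0.8283 = 60.50 mg/L.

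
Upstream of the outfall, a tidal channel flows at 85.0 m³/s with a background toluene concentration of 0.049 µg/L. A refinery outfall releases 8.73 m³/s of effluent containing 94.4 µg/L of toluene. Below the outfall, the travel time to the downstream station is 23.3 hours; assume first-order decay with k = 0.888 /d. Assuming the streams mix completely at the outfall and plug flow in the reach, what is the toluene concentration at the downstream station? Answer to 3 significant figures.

Mass balance: C = (85.00·0.04900 + 8.730·94.40) / 93.73 = 828.3/93.73 = 8.837 µg/L.
Applying C = C₀e^(−kt): 8.837 × 0.4223 = 3.732 µg/L.

3.73 µg/L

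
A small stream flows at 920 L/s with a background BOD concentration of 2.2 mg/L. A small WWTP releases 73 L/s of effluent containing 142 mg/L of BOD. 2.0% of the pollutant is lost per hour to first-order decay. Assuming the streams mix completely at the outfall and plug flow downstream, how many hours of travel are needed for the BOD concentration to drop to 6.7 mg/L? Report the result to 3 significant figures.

30.8 h

Mass balance: C = (920.0·2.200 + 73.00·142.0) / 993.0 = 12390/993.0 = 12.48 mg/L.
2.0%/h lost → k = −ln(1 − 0.02) = 0.02020 h⁻¹.
12.48·exp(−k·t) = 6.7 → t = ln(12.48/6.7)/k = 110800 s = 30.78 h.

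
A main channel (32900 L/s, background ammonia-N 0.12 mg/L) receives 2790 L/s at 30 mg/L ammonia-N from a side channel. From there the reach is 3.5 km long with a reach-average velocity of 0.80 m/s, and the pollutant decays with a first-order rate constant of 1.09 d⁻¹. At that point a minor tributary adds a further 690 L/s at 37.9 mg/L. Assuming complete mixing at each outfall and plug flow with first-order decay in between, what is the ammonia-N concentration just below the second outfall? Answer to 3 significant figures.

Mixed concentration C = ΣQC/ΣQ = (32900·0.1200 + 2790·30.00) / 35690 = 87650/35690 = 2.456 mg/L; combined flow 35690 L/s.
Travel time t = 3.5·1000 / 0.80 = 4375 s = 1.215 h.
Applying C = C₀e^(−kt): 2.456 × 0.9463 = 2.324 mg/L.
At the second outfall, C = (35690·2.324 + 690.0·37.90) / (35690 + 690.0) = 2.999 mg/L.

3.00 mg/L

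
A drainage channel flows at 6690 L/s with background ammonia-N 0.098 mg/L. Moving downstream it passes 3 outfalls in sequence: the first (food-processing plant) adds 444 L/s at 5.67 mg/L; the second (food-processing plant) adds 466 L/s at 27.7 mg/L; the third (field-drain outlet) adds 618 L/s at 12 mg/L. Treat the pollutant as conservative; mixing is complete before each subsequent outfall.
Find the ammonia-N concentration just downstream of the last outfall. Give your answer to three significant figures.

2.86 mg/L

Below outfall 1: Q → 7134 L/s, C = (6690·0.09800 + 444.0·5.670)/7134 = 0.4448 mg/L.
Below outfall 2: Q → 7600 L/s, C = (7134·0.4448 + 466.0·27.70)/7600 = 2.116 mg/L.
Below outfall 3: Q → 8218 L/s, C = (7600·2.116 + 618.0·12.00)/8218 = 2.859 mg/L.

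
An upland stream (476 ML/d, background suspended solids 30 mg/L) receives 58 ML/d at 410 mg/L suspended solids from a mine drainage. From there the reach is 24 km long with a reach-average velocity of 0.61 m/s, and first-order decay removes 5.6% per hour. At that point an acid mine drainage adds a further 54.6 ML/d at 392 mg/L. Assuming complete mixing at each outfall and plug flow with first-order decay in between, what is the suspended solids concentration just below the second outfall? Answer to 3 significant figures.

Flow-weighted average: C = (476.0·30.00 + 58.00·410.0) / 534.0 = 38060/534.0 = 71.27 mg/L; combined flow 534.0 ML/d.
Travel time t = 24·1000 / 0.61 = 39340 s = 10.93 h.
5.6%/h lost → k = −ln(1 − 0.056) = 0.05763 h⁻¹.
After decay, C = 71.27 × e^(−kt) = 71.27 × 0.5327 = 37.97 mg/L.
Second outfall: C = (534.0·37.97 + 54.60·392.0)/588.6 = 70.81 mg/L.

70.8 mg/L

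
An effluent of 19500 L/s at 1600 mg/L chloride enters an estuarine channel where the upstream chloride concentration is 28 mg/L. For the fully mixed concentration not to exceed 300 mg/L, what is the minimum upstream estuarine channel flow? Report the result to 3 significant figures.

Set C_mix = 300: (Q·28.00 + 19500·1600) / (Q + 19500) = 300
→ Q = 19500·(1600 − 300)/(300 − 28.00) = 93200 L/s.

93200 L/s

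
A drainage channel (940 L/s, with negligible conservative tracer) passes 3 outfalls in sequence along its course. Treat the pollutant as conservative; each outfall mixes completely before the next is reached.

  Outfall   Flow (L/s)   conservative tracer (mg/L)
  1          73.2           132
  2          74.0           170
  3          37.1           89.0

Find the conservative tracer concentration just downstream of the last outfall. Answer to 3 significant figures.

Below outfall 1: Q → 1013 L/s, C = (940.0·0 + 73.20·132.0)/1013 = 9.537 mg/L.
Below outfall 2: Q → 1087 L/s, C = (1013·9.537 + 74.00·170.0)/1087 = 20.46 mg/L.
Below outfall 3: Q → 1124 L/s, C = (1087·20.46 + 37.10·89.00)/1124 = 22.72 mg/L.

22.7 mg/L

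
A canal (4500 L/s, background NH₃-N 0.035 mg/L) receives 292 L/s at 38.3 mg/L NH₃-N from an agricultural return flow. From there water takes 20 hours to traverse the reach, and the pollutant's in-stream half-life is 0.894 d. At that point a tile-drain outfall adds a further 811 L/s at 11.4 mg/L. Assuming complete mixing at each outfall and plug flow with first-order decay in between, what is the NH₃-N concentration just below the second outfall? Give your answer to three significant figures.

Conservation of mass: C = (4500·0.03500 + 292.0·38.30) / 4792 = 11340/4792 = 2.367 mg/L; combined flow 4792 L/s.
Half-life 0.894 d → k = ln 2 / 0.894 = 0.7753 d⁻¹.
Decay over the reach: 2.367·exp(−kt) = 2.367·0.5241 = 1.240 mg/L.
At the second outfall, C = (4792·1.240 + 811.0·11.40) / (4792 + 811.0) = 2.711 mg/L.

2.71 mg/L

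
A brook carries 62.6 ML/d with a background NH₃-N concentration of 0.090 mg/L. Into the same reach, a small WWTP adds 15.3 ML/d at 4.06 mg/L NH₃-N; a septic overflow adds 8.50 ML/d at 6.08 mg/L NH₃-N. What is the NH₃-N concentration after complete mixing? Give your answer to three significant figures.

1.38 mg/L

Mixed concentration C = ΣQC/ΣQ = (62.60·0.09000 + 15.30·4.060 + 8.500·6.080) / 86.40 = 119.4/86.40 = 1.382 mg/L.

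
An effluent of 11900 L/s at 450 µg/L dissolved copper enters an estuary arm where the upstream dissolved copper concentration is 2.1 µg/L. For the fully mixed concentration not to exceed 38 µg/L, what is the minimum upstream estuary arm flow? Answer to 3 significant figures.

137000 L/s

Set C_mix = 38: (Q·2.100 + 11900·450.0) / (Q + 11900) = 38
→ Q = 11900·(450.0 − 38)/(38 − 2.100) = 136600 L/s.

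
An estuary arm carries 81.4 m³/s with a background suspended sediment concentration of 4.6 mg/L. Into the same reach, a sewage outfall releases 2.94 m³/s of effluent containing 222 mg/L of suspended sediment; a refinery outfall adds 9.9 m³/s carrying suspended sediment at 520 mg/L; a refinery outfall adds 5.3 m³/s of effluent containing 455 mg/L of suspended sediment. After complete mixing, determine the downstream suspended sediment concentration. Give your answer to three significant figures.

86.3 mg/L

After mixing, C = (81.40·4.600 + 2.940·222.0 + 9.900·520.0 + 5.300·455.0) / 99.54 = 8587/99.54 = 86.26 mg/L.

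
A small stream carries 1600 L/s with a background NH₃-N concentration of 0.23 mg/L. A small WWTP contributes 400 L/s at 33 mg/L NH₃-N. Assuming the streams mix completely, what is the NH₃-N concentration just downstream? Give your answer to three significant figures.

Conservation of mass: C = (1600·0.2300 + 400.0·33.00) / 2000 = 13570/2000 = 6.784 mg/L.

6.78 mg/L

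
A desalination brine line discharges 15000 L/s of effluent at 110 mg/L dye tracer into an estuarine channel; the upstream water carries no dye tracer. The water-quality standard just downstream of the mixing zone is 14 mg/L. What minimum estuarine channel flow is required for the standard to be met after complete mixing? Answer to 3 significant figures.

103000 L/s

Set C_mix = 14: (Q·0 + 15000·110.0) / (Q + 15000) = 14
→ Q = 15000·(110.0 − 14)/(14 − 0) = 102900 L/s.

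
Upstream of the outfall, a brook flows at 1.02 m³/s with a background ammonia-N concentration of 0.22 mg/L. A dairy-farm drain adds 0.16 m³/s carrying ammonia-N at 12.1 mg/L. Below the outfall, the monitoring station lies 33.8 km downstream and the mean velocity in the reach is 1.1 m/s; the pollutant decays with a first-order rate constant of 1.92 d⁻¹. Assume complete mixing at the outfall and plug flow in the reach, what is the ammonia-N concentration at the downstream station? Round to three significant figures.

Flow-weighted average: C = (1.020·0.2200 + 0.1600·12.10) / 1.180 = 2.160/1.180 = 1.831 mg/L.
Travel time t = 33.8·1000 / 1.1 = 30730 s = 8.535 h.
After decay, C = 1.831 × e^(−kt) = 1.831 × 0.5052 = 0.9249 mg/L.

0.925 mg/L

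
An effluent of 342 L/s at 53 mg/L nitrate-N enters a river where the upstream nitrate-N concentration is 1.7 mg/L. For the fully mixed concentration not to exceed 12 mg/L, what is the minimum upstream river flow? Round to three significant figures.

1360 L/s

Set C_mix = 12: (Q·1.700 + 342.0·53.00) / (Q + 342.0) = 12
→ Q = 342.0·(53.00 − 12)/(12 − 1.700) = 1361 L/s.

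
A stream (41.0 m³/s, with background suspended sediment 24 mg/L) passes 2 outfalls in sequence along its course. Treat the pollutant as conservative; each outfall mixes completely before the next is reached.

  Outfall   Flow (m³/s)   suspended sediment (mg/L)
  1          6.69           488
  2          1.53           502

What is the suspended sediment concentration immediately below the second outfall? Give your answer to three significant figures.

Outfall 1: combined Q = 47.69 m³/s; C = (41.00·24.00 + 6.690·488.0)/47.69 = 89.09 mg/L.
Outfall 2: combined Q = 49.22 m³/s; C = (47.69·89.09 + 1.530·502.0)/49.22 = 101.9 mg/L.

102 mg/L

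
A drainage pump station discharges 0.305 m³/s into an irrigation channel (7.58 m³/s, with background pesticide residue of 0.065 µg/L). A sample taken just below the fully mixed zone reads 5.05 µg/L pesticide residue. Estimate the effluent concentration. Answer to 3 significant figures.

129 µg/L

Mass balance: 7.580·0.06500 + 0.3050·Cₑ = 7.885·5.050
→ Cₑ = (7.885·5.050 − 7.580·0.06500) / 0.3050 = 128.9 µg/L.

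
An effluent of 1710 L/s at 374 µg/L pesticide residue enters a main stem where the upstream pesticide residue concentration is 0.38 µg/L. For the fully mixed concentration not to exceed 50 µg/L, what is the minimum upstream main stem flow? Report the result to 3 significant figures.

11200 L/s

Set C_mix = 50: (Q·0.3800 + 1710·374.0) / (Q + 1710) = 50
→ Q = 1710·(374.0 − 50)/(50 − 0.3800) = 11170 L/s.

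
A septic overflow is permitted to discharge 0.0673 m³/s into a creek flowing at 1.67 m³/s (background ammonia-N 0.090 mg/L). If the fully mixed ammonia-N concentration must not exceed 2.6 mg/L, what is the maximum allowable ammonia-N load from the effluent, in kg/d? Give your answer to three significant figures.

Mass balance at the limit: 1.670·0.09000 + 0.06730·Cₑ = 1.737·2.6 → Cₑ = 64.88 mg/L.
Load = 0.06730 m³/s × 64.88 g/m³ × 86 400 s/d = 377.3 kg/d.

377 kg/d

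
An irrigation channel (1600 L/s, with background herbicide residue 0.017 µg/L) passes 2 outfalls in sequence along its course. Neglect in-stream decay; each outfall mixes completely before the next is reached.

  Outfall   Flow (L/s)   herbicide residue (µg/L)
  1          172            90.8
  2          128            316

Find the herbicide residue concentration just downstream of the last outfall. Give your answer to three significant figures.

After outfall 1: Q = 1600 + 172.0 = 1772 L/s; C = (1600·0.01700 + 172.0·90.80)/1772 = 8.829 µg/L.
After outfall 2: Q = 1772 + 128.0 = 1900 L/s; C = (1772·8.829 + 128.0·316.0)/1900 = 29.52 µg/L.

29.5 µg/L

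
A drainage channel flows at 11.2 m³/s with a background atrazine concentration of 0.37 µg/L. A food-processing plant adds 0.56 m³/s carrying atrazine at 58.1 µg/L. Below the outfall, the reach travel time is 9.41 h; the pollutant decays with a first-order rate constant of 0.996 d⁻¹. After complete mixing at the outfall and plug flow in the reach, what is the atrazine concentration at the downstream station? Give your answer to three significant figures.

2.11 µg/L

Mass balance: C = (11.20·0.3700 + 0.5600·58.10) / 11.76 = 36.68/11.76 = 3.119 µg/L.
Applying C = C₀e^(−kt): 3.119 × 0.6767 = 2.111 µg/L.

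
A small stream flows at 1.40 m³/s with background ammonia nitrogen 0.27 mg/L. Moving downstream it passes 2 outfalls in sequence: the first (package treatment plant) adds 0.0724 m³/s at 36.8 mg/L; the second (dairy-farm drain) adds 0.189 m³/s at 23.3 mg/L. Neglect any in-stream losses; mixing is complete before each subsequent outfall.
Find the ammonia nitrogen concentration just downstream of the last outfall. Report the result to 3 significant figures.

4.48 mg/L

Below outfall 1: Q → 1.472 m³/s, C = (1.400·0.2700 + 0.07240·36.80)/1.472 = 2.066 mg/L.
Below outfall 2: Q → 1.661 m³/s, C = (1.472·2.066 + 0.1890·23.30)/1.661 = 4.482 mg/L.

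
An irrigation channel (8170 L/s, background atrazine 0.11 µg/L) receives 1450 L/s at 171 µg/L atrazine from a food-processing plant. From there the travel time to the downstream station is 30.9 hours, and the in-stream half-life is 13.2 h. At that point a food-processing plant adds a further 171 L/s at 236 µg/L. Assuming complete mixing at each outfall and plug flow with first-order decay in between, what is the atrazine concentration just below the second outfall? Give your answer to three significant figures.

9.14 µg/L

After mixing, C = (8170·0.1100 + 1450·171.0) / 9620 = 248800/9620 = 25.87 µg/L; combined flow 9620 L/s.
Half-life 13.2 h → k = ln 2 / 13.2 = 0.05251 h⁻¹ = 1.260 d⁻¹.
First-order decay: C = 25.87·exp(−k·t) = 25.87·0.1974 = 5.106 µg/L.
At the second outfall, C = (9620·5.106 + 171.0·236.0) / (9620 + 171.0) = 9.139 µg/L.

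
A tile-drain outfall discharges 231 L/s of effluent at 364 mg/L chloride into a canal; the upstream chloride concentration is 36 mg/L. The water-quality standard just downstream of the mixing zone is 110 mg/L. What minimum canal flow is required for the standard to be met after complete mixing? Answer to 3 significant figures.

793 L/s

Set C_mix = 110: (Q·36.00 + 231.0·364.0) / (Q + 231.0) = 110
→ Q = 231.0·(364.0 − 110)/(110 − 36.00) = 792.9 L/s.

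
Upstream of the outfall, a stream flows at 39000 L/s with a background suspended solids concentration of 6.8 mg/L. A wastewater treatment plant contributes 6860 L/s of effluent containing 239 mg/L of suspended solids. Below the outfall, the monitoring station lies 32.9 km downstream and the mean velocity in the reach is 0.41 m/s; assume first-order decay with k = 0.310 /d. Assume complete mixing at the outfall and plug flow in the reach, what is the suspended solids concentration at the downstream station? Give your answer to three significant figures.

Mass balance: C = (39000·6.800 + 6860·239.0) / 45860 = 1905000/45860 = 41.53 mg/L.
Travel time t = 32.9·1000 / 0.41 = 80240 s = 22.29 h.
After decay, C = 41.53 × e^(−kt) = 41.53 × 0.7498 = 31.14 mg/L.

31.1 mg/L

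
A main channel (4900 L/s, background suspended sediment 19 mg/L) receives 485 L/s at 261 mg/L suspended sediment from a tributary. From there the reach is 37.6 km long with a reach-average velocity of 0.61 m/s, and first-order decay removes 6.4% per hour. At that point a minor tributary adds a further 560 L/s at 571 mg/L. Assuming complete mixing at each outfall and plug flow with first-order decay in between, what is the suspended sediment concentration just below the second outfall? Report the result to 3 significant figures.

Mixed concentration C = ΣQC/ΣQ = (4900·19.00 + 485.0·261.0) / 5385 = 219700/5385 = 40.80 mg/L; combined flow 5385 L/s.
Travel time t = 37.6·1000 / 0.61 = 61640 s = 17.12 h.
6.4%/h lost → k = −ln(1 − 0.064) = 0.06614 h⁻¹.
After decay, C = 40.80 × e^(−kt) = 40.80 × 0.3222 = 13.15 mg/L.
Second outfall: C = (5385·13.15 + 560.0·571.0)/5945 = 65.69 mg/L.

65.7 mg/L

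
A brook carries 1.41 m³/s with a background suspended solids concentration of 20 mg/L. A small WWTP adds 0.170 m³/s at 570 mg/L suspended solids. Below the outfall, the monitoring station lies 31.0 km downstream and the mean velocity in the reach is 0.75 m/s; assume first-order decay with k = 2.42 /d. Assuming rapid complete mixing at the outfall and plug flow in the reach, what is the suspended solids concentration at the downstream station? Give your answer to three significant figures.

Mixed concentration C = ΣQC/ΣQ = (1.410·20.00 + 0.1700·570.0) / 1.580 = 125.1/1.580 = 79.18 mg/L.
Travel time t = 31.0·1000 / 0.75 = 41330 s = 11.48 h.
After decay, C = 79.18 × e^(−kt) = 79.18 × 0.3142 = 24.88 mg/L.

24.9 mg/L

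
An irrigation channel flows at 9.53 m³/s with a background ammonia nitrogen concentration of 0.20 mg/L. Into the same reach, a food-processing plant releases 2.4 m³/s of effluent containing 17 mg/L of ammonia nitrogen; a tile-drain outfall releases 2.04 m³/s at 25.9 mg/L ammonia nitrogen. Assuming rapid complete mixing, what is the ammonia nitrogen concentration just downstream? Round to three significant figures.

6.84 mg/L

Flow-weighted average: C = (9.530·0.2000 + 2.400·17.00 + 2.040·25.90) / 13.97 = 95.54/13.97 = 6.839 mg/L.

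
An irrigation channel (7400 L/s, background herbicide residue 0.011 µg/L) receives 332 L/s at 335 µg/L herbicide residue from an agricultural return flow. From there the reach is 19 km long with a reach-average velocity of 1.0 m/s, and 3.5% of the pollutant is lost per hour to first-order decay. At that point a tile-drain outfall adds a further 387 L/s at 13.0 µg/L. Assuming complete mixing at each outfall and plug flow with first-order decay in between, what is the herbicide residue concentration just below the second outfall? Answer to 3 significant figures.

After mixing, C = (7400·0.01100 + 332.0·335.0) / 7732 = 111300/7732 = 14.39 µg/L; combined flow 7732 L/s.
Travel time t = 19·1000 / 1.0 = 19000 s = 5.278 h.
3.5%/h lost → k = −ln(1 − 0.035) = 0.03563 h⁻¹.
First-order decay: C = 14.39·exp(−k·t) = 14.39·0.8286 = 11.93 µg/L.
At the second outfall, C = (7732·11.93 + 387.0·13.00) / (7732 + 387.0) = 11.98 µg/L.

12.0 µg/L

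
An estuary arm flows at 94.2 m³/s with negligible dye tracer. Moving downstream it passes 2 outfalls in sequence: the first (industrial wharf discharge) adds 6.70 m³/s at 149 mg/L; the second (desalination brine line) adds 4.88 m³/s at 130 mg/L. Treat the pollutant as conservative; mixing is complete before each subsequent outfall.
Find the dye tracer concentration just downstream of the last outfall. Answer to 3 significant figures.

15.4 mg/L

After outfall 1: Q = 94.20 + 6.700 = 100.9 m³/s; C = (94.20·0 + 6.700·149.0)/100.9 = 9.894 mg/L.
After outfall 2: Q = 100.9 + 4.880 = 105.8 m³/s; C = (100.9·9.894 + 4.880·130.0)/105.8 = 15.43 mg/L.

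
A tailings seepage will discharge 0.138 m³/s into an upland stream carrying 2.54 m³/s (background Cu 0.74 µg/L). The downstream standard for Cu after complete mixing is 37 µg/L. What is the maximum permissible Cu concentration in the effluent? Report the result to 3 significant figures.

704 µg/L

At the limit, (Qr·Cr + Qe·Cₑ)/(Qr + Qe) = 37:
Cₑ = (2.678·37 − 2.540·0.7400) / 0.1380 = 704.4 µg/L.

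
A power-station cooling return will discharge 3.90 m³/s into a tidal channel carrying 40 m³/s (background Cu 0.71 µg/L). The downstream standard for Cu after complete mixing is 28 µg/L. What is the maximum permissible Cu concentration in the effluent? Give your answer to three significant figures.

At the limit, (Qr·Cr + Qe·Cₑ)/(Qr + Qe) = 28:
Cₑ = (43.90·28 − 40.00·0.7100) / 3.900 = 307.9 µg/L.

308 µg/L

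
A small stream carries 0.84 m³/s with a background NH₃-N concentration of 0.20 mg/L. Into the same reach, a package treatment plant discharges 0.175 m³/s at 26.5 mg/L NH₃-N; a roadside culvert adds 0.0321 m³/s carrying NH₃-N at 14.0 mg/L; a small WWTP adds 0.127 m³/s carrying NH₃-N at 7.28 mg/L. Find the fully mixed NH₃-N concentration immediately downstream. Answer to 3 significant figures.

Mixed concentration C = ΣQC/ΣQ = (0.8400·0.2000 + 0.1750·26.50 + 0.03210·14.00 + 0.1270·7.280) / 1.174 = 6.179/1.174 = 5.263 mg/L.

5.26 mg/L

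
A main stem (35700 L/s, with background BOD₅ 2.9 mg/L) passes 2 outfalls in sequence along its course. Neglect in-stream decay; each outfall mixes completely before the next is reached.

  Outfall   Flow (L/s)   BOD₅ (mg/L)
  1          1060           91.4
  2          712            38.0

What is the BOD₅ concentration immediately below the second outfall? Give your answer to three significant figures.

Below outfall 1: Q → 36760 L/s, C = (35700·2.900 + 1060·91.40)/36760 = 5.452 mg/L.
Below outfall 2: Q → 37470 L/s, C = (36760·5.452 + 712.0·38.00)/37470 = 6.070 mg/L.

6.07 mg/L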